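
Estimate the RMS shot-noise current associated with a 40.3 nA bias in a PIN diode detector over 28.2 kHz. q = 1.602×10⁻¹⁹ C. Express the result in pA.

19.1 pA

I_n = √(2qI·B)
2qI·B = 2 × 1.602×10⁻¹⁹ × 4.03×10⁻⁸ × 2.82×10⁴ = 3.64×10⁻²² A²
I_n = √(3.64×10⁻²²) = 1.91×10⁻¹¹ A = 19.1 pA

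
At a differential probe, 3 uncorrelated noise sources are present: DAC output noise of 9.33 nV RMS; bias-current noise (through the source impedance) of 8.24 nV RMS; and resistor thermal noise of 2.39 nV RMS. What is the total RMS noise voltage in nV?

12.7 nV

Uncorrelated sources add in power (mean-square): V_tot = √(ΣV_i²)
V_tot = √[(9.33×10⁻⁹)² + (8.24×10⁻⁹)² + (2.39×10⁻⁹)²] = 1.27×10⁻⁸ V = 12.7 nV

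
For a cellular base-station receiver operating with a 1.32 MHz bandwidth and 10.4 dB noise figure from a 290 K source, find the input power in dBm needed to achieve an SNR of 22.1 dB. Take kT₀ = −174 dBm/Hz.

−80.3 dBm

Sensitivity = −174 + 10 log₁₀(B) + NF + SNR_min
= −174 + 61.21 + 10.4 + 22.1
= −80.29 dBm → −80.3 dBm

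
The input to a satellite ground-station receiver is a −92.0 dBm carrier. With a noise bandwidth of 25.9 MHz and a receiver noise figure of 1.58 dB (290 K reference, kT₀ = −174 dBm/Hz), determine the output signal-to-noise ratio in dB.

6.3 dB

Noise floor: N = −174 + 10 log₁₀(B) + NF
10 log₁₀(2.59×10⁷) = 74.13 dB
N = −174 + 74.13 + 1.58 = −98.29 dBm
SNR = P_sig − N = −92.0 − (−98.29) = 6.29 dB → 6.3 dB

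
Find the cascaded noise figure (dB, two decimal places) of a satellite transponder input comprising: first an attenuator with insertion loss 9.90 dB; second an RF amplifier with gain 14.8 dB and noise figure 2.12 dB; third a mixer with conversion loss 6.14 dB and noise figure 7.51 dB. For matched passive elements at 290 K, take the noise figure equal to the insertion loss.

Convert to linear (a loss of L dB is a gain of −L dB): F_i = 10^(NF_i/10), G_i = 10^(G_i,dB/10)
  Stage 1: F_1 = 10^(9.90/10) = 9.772, G_1 = 10^(−9.90/10) = 0.1023
  Stage 2: F_2 = 10^(2.12/10) = 1.629, G_2 = 10^(14.8/10) = 30.20
  Stage 3: F_3 = 10^(7.51/10) = 5.636, G_3 = 10^(−6.14/10) = 0.2432
Friis cascade:
  F = 9.772 + (1.629 − 1)/0.1023 + (5.636 − 1)/3.090 = 17.42
NF = 10 log₁₀(17.42) = 12.41 dB

12.41 dB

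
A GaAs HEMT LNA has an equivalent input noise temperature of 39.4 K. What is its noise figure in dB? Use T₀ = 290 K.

0.553 dB

F = 1 + T_e/T₀ = 1 + 39.4/290 = 1.13586
NF = 10 log₁₀(1.13586) = 0.553 dB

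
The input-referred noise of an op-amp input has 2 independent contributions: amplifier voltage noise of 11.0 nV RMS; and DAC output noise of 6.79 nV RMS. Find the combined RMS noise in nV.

Uncorrelated sources add in power (mean-square): V_tot = √(ΣV_i²)
V_tot = √[(1.10×10⁻⁸)² + (6.79×10⁻⁹)²] = 1.29×10⁻⁸ V = 12.9 nV

12.9 nV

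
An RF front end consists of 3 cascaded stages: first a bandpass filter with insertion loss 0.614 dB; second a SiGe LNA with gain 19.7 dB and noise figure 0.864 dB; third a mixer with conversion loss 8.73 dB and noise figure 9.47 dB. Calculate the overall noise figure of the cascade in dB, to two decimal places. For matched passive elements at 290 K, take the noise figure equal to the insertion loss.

Convert to linear (a loss of L dB is a gain of −L dB): F_i = 10^(NF_i/10), G_i = 10^(G_i,dB/10)
  Stage 1: F_1 = 10^(0.614/10) = 1.152, G_1 = 10^(−0.614/10) = 0.8682
  Stage 2: F_2 = 10^(0.864/10) = 1.220, G_2 = 10^(19.7/10) = 93.33
  Stage 3: F_3 = 10^(9.47/10) = 8.851, G_3 = 10^(−8.73/10) = 0.1340
Friis cascade:
  F = 1.152 + (1.220 − 1)/0.8682 + (8.851 − 1)/81.02 = 1.502
NF = 10 log₁₀(1.502) = 1.77 dB

1.77 dB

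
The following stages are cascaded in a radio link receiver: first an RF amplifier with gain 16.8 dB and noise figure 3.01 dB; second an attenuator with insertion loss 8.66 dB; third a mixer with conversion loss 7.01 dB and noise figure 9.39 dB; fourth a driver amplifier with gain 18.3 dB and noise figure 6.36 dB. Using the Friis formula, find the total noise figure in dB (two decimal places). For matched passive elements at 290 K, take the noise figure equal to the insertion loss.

Convert to linear (a loss of L dB is a gain of −L dB): F_i = 10^(NF_i/10), G_i = 10^(G_i,dB/10)
  Stage 1: F_1 = 10^(3.01/10) = 2.000, G_1 = 10^(16.8/10) = 47.86
  Stage 2: F_2 = 10^(8.66/10) = 7.345, G_2 = 10^(−8.66/10) = 0.1361
  Stage 3: F_3 = 10^(9.39/10) = 8.690, G_3 = 10^(−7.01/10) = 0.1991
  Stage 4: F_4 = 10^(6.36/10) = 4.325, G_4 = 10^(18.3/10) = 67.61
Friis cascade:
  F = 2.000 + (7.345 − 1)/47.86 + (8.690 − 1)/6.516 + (4.325 − 1)/1.297 = 5.876
NF = 10 log₁₀(5.876) = 7.69 dB

7.69 dB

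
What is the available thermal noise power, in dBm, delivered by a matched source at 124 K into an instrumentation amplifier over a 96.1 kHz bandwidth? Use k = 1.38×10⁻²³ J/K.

−127.8 dBm

P_n = kTB = 1.38×10⁻²³ × 124 × 9.61×10⁴ = 1.64×10⁻¹⁶ W
In dBm: 10 log₁₀(1.64×10⁻¹⁶ / 10⁻³) = −127.8 dBm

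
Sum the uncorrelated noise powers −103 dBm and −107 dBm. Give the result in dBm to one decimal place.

Convert to linear, add, convert back:
P₁ = 5.01×10⁻¹⁴ W, P₂ = 2.00×10⁻¹⁴ W
P_tot = 7.01×10⁻¹⁴ W → 10 log₁₀(P_tot / 10⁻³) = −101.5 dBm

−101.5 dBm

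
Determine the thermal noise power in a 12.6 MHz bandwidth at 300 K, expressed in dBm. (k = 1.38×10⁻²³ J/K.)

P_n = kTB = 1.38×10⁻²³ × 300 × 1.26×10⁷ = 5.22×10⁻¹⁴ W
In dBm: 10 log₁₀(5.22×10⁻¹⁴ / 10⁻³) = −102.8 dBm

−102.8 dBm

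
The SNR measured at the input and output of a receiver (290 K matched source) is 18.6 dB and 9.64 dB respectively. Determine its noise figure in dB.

8.96 dB

NF (dB) = SNR_in(dB) − SNR_out(dB) when the source is at T₀
NF = 18.6 − 9.64 = 8.96 dB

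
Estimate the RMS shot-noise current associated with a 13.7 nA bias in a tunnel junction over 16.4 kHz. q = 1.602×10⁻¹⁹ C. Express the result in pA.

8.48 pA

I_n = √(2qI·B)
2qI·B = 2 × 1.602×10⁻¹⁹ × 1.37×10⁻⁸ × 1.64×10⁴ = 7.20×10⁻²³ A²
I_n = √(7.20×10⁻²³) = 8.48×10⁻¹² A = 8.48 pA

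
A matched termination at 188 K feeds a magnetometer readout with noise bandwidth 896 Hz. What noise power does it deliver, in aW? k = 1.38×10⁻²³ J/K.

P_n = kTB = 1.38×10⁻²³ × 188 × 8.96×10² = 2.32×10⁻¹⁸ W = 2.32 aW

2.32 aW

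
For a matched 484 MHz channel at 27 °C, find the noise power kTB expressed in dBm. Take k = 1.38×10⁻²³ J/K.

−87.0 dBm

T = 27 °C + 273.15 = 300.15 K
P_n = kTB = 1.38×10⁻²³ × 300.15 × 4.84×10⁸ = 2.00×10⁻¹² W
In dBm: 10 log₁₀(2.00×10⁻¹² / 10⁻³) = −87.0 dBm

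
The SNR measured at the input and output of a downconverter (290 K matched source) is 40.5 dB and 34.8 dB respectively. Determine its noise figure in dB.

NF (dB) = SNR_in(dB) − SNR_out(dB) when the source is at T₀
NF = 40.5 − 34.8 = 5.7 dB

5.7 dB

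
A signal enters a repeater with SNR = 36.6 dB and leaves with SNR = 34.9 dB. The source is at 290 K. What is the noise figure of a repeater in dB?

1.7 dB

NF (dB) = SNR_in(dB) − SNR_out(dB) when the source is at T₀
NF = 36.6 − 34.9 = 1.7 dB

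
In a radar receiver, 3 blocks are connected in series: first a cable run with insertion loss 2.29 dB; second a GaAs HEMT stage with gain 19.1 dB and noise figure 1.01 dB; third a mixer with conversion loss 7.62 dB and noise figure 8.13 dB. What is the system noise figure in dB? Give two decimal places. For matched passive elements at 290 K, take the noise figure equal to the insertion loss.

Convert to linear (a loss of L dB is a gain of −L dB): F_i = 10^(NF_i/10), G_i = 10^(G_i,dB/10)
  Stage 1: F_1 = 10^(2.29/10) = 1.694, G_1 = 10^(−2.29/10) = 0.5902
  Stage 2: F_2 = 10^(1.01/10) = 1.262, G_2 = 10^(19.1/10) = 81.28
  Stage 3: F_3 = 10^(8.13/10) = 6.501, G_3 = 10^(−7.62/10) = 0.1730
Friis cascade:
  F = 1.694 + (1.262 − 1)/0.5902 + (6.501 − 1)/47.97 = 2.253
NF = 10 log₁₀(2.253) = 3.53 dB

3.53 dB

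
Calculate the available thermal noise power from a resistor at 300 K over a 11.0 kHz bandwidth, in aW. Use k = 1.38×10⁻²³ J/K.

45.5 aW

P_n = kTB = 1.38×10⁻²³ × 300 × 1.10×10⁴ = 4.55×10⁻¹⁷ W = 45.5 aW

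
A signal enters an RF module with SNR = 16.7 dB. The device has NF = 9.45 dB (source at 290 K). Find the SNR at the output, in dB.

7.25 dB

By definition F = SNR_in/SNR_out, so in dB: SNR_out = SNR_in − NF
SNR_out = 16.7 − 9.45 = 7.25 dB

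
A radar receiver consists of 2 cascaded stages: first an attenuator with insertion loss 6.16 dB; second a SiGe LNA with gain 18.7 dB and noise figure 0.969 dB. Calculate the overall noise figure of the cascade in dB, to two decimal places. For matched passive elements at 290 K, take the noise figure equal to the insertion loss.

Convert to linear (a loss of L dB is a gain of −L dB): F_i = 10^(NF_i/10), G_i = 10^(G_i,dB/10)
  Stage 1: F_1 = 10^(6.16/10) = 4.130, G_1 = 10^(−6.16/10) = 0.2421
  Stage 2: F_2 = 10^(0.969/10) = 1.250, G_2 = 10^(18.7/10) = 74.13
Friis cascade:
  F = 4.130 + (1.250 − 1)/0.2421 = 5.163
NF = 10 log₁₀(5.163) = 7.13 dB

7.13 dB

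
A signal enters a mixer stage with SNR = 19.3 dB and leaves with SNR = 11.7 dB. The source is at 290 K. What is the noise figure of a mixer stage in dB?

NF (dB) = SNR_in(dB) − SNR_out(dB) when the source is at T₀
NF = 19.3 − 11.7 = 7.6 dB

7.6 dB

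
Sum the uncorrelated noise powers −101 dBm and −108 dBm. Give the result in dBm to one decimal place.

−100.2 dBm

Convert to linear, add, convert back:
P₁ = 7.94×10⁻¹⁴ W, P₂ = 1.58×10⁻¹⁴ W
P_tot = 9.53×10⁻¹⁴ W → 10 log₁₀(P_tot / 10⁻³) = −100.2 dBm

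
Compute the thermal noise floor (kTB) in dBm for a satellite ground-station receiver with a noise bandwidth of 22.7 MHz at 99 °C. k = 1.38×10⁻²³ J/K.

−99.3 dBm

T = 99 °C + 273.15 = 372.15 K
P_n = kTB = 1.38×10⁻²³ × 372.15 × 2.27×10⁷ = 1.17×10⁻¹³ W
In dBm: 10 log₁₀(1.17×10⁻¹³ / 10⁻³) = −99.3 dBm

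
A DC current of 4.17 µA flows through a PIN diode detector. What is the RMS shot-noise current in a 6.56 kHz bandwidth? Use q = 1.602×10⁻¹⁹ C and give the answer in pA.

93.6 pA

I_n = √(2qI·B)
2qI·B = 2 × 1.602×10⁻¹⁹ × 4.17×10⁻⁶ × 6.56×10³ = 8.76×10⁻²¹ A²
I_n = √(8.76×10⁻²¹) = 9.36×10⁻¹¹ A = 93.6 pA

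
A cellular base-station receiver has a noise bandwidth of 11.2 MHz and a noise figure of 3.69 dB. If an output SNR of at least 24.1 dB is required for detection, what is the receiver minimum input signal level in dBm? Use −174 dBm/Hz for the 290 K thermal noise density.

−75.7 dBm

Sensitivity = −174 + 10 log₁₀(B) + NF + SNR_min
= −174 + 70.49 + 3.69 + 24.1
= −75.72 dBm → −75.7 dBm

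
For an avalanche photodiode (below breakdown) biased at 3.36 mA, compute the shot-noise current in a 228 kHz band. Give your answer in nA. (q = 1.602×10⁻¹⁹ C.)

15.7 nA

I_n = √(2qI·B)
2qI·B = 2 × 1.602×10⁻¹⁹ × 3.36×10⁻³ × 2.28×10⁵ = 2.45×10⁻¹⁶ A²
I_n = √(2.45×10⁻¹⁶) = 1.57×10⁻⁸ A = 15.7 nA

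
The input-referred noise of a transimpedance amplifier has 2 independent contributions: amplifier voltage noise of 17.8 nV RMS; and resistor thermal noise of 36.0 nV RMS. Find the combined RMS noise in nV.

Uncorrelated sources add in power (mean-square): V_tot = √(ΣV_i²)
V_tot = √[(1.78×10⁻⁸)² + (3.60×10⁻⁸)²] = 4.02×10⁻⁸ V = 40.2 nV

40.2 nV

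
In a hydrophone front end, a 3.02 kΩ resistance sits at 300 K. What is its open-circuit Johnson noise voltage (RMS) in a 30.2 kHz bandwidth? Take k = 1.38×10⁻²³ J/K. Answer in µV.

V_n = √(4kTRB)
4kTRB = 4 × 1.38×10⁻²³ × 300 × 3.02×10³ × 3.02×10⁴ = 1.51×10⁻¹² V²
V_n = √(1.51×10⁻¹²) = 1.23×10⁻⁶ V = 1.23 µV

1.23 µV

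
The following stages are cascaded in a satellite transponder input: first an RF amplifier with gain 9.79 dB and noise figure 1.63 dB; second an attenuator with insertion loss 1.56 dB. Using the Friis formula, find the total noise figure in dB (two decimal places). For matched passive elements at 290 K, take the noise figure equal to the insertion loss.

Convert to linear (a loss of L dB is a gain of −L dB): F_i = 10^(NF_i/10), G_i = 10^(G_i,dB/10)
  Stage 1: F_1 = 10^(1.63/10) = 1.455, G_1 = 10^(9.79/10) = 9.528
  Stage 2: F_2 = 10^(1.56/10) = 1.432, G_2 = 10^(−1.56/10) = 0.6982
Friis cascade:
  F = 1.455 + (1.432 − 1)/9.528 = 1.501
NF = 10 log₁₀(1.501) = 1.76 dB

1.76 dB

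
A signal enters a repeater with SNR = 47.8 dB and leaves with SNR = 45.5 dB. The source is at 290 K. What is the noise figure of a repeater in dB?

2.3 dB

NF (dB) = SNR_in(dB) − SNR_out(dB) when the source is at T₀
NF = 47.8 − 45.5 = 2.3 dB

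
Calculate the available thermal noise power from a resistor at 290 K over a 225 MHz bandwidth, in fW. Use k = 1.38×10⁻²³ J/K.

P_n = kTB = 1.38×10⁻²³ × 290 × 2.25×10⁸ = 9.00×10⁻¹³ W = 900 fW

900 fW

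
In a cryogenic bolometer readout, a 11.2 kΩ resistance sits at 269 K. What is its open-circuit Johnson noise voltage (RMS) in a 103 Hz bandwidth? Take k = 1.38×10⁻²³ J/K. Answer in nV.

131 nV

V_n = √(4kTRB)
4kTRB = 4 × 1.38×10⁻²³ × 269 × 1.12×10⁴ × 1.03×10² = 1.71×10⁻¹⁴ V²
V_n = √(1.71×10⁻¹⁴) = 1.31×10⁻⁷ V = 131 nV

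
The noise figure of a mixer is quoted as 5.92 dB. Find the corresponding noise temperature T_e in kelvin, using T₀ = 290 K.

F = 10^(5.92/10) = 3.90841
T_e = (F − 1)·T₀ = (3.90841 − 1) × 290 = 843 K

843 K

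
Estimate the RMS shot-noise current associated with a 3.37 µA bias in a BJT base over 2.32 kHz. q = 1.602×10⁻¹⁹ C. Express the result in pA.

50.1 pA

I_n = √(2qI·B)
2qI·B = 2 × 1.602×10⁻¹⁹ × 3.37×10⁻⁶ × 2.32×10³ = 2.51×10⁻²¹ A²
I_n = √(2.51×10⁻²¹) = 5.01×10⁻¹¹ A = 50.1 pA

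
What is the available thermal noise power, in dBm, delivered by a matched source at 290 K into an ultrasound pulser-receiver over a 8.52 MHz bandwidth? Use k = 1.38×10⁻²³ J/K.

P_n = kTB = 1.38×10⁻²³ × 290 × 8.52×10⁶ = 3.41×10⁻¹⁴ W
In dBm: 10 log₁₀(3.41×10⁻¹⁴ / 10⁻³) = −104.7 dBm

−104.7 dBm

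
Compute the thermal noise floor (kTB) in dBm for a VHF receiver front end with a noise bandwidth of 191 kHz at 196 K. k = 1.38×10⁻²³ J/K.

P_n = kTB = 1.38×10⁻²³ × 196 × 1.91×10⁵ = 5.17×10⁻¹⁶ W
In dBm: 10 log₁₀(5.17×10⁻¹⁶ / 10⁻³) = −122.9 dBm

−122.9 dBm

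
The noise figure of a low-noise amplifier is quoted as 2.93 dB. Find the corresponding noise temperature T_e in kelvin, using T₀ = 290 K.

F = 10^(2.93/10) = 1.96336
T_e = (F − 1)·T₀ = (1.96336 − 1) × 290 = 279 K

279 K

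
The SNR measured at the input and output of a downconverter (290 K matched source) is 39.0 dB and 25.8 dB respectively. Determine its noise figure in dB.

13.2 dB

NF (dB) = SNR_in(dB) − SNR_out(dB) when the source is at T₀
NF = 39.0 − 25.8 = 13.2 dB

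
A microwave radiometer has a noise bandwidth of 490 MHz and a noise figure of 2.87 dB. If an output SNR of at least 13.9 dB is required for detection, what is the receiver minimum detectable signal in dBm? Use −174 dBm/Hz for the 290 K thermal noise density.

−70.3 dBm

Sensitivity = −174 + 10 log₁₀(B) + NF + SNR_min
= −174 + 86.9 + 2.87 + 13.9
= −70.33 dBm → −70.3 dBm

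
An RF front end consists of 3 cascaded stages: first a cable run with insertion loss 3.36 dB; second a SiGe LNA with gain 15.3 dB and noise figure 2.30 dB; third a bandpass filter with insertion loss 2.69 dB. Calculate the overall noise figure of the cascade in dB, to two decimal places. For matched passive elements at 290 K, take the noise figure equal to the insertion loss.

Convert to linear (a loss of L dB is a gain of −L dB): F_i = 10^(NF_i/10), G_i = 10^(G_i,dB/10)
  Stage 1: F_1 = 10^(3.36/10) = 2.168, G_1 = 10^(−3.36/10) = 0.4613
  Stage 2: F_2 = 10^(2.30/10) = 1.698, G_2 = 10^(15.3/10) = 33.88
  Stage 3: F_3 = 10^(2.69/10) = 1.858, G_3 = 10^(−2.69/10) = 0.5383
Friis cascade:
  F = 2.168 + (1.698 − 1)/0.4613 + (1.858 − 1)/15.63 = 3.736
NF = 10 log₁₀(3.736) = 5.72 dB

5.72 dB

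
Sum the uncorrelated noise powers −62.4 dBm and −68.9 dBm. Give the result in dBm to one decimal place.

−61.5 dBm

Convert to linear, add, convert back:
P₁ = 5.75×10⁻¹⁰ W, P₂ = 1.29×10⁻¹⁰ W
P_tot = 7.04×10⁻¹⁰ W → 10 log₁₀(P_tot / 10⁻³) = −61.5 dBm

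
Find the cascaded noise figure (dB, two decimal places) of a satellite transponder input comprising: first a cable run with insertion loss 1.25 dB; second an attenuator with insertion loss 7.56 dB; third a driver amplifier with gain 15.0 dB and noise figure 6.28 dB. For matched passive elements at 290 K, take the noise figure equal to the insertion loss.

Convert to linear (a loss of L dB is a gain of −L dB): F_i = 10^(NF_i/10), G_i = 10^(G_i,dB/10)
  Stage 1: F_1 = 10^(1.25/10) = 1.334, G_1 = 10^(−1.25/10) = 0.7499
  Stage 2: F_2 = 10^(7.56/10) = 5.702, G_2 = 10^(−7.56/10) = 0.1754
  Stage 3: F_3 = 10^(6.28/10) = 4.246, G_3 = 10^(15.0/10) = 31.62
Friis cascade:
  F = 1.334 + (5.702 − 1)/0.7499 + (4.246 − 1)/0.1315 = 32.28
NF = 10 log₁₀(32.28) = 15.09 dB

15.09 dB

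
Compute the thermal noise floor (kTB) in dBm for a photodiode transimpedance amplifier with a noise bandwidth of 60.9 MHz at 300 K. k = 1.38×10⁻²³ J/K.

P_n = kTB = 1.38×10⁻²³ × 300 × 6.09×10⁷ = 2.52×10⁻¹³ W
In dBm: 10 log₁₀(2.52×10⁻¹³ / 10⁻³) = −96.0 dBm

−96.0 dBm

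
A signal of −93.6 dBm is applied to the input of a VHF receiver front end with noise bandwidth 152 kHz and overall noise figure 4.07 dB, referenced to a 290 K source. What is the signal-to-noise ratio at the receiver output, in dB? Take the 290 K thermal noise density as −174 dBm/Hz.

Noise floor: N = −174 + 10 log₁₀(B) + NF
10 log₁₀(1.52×10⁵) = 51.82 dB
N = −174 + 51.82 + 4.07 = −118.11 dBm
SNR = P_sig − N = −93.6 − (−118.11) = 24.51 dB → 24.5 dB

24.5 dB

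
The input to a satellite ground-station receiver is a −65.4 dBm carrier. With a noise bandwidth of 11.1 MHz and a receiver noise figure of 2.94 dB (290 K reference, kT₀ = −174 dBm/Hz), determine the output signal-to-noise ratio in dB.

Noise floor: N = −174 + 10 log₁₀(B) + NF
10 log₁₀(1.11×10⁷) = 70.45 dB
N = −174 + 70.45 + 2.94 = −100.61 dBm
SNR = P_sig − N = −65.4 − (−100.61) = 35.21 dB → 35.2 dB

35.2 dB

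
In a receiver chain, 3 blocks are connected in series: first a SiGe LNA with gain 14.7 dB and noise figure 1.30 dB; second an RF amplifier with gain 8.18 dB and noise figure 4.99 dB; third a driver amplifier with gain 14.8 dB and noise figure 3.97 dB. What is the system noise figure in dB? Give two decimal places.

1.55 dB

Convert to linear (a loss of L dB is a gain of −L dB): F_i = 10^(NF_i/10), G_i = 10^(G_i,dB/10)
  Stage 1: F_1 = 10^(1.30/10) = 1.349, G_1 = 10^(14.7/10) = 29.51
  Stage 2: F_2 = 10^(4.99/10) = 3.155, G_2 = 10^(8.18/10) = 6.577
  Stage 3: F_3 = 10^(3.97/10) = 2.495, G_3 = 10^(14.8/10) = 30.20
Friis cascade:
  F = 1.349 + (3.155 − 1)/29.51 + (2.495 − 1)/194.1 = 1.430
NF = 10 log₁₀(1.430) = 1.55 dB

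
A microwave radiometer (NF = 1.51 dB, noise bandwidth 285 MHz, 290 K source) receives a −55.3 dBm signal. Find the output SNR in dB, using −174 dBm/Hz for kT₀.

Noise floor: N = −174 + 10 log₁₀(B) + NF
10 log₁₀(2.85×10⁸) = 84.55 dB
N = −174 + 84.55 + 1.51 = −87.94 dBm
SNR = P_sig − N = −55.3 − (−87.94) = 32.64 dB → 32.6 dB

32.6 dB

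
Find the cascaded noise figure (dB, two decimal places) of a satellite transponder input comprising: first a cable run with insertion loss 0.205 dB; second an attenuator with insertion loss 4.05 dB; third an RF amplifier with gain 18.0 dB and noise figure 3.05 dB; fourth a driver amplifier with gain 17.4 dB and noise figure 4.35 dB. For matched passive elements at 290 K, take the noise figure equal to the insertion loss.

7.36 dB

Convert to linear (a loss of L dB is a gain of −L dB): F_i = 10^(NF_i/10), G_i = 10^(G_i,dB/10)
  Stage 1: F_1 = 10^(0.205/10) = 1.048, G_1 = 10^(−0.205/10) = 0.9539
  Stage 2: F_2 = 10^(4.05/10) = 2.541, G_2 = 10^(−4.05/10) = 0.3936
  Stage 3: F_3 = 10^(3.05/10) = 2.018, G_3 = 10^(18.0/10) = 63.10
  Stage 4: F_4 = 10^(4.35/10) = 2.723, G_4 = 10^(17.4/10) = 54.95
Friis cascade:
  F = 1.048 + (2.541 − 1)/0.9539 + (2.018 − 1)/0.3754 + (2.723 − 1)/23.69 = 5.449
NF = 10 log₁₀(5.449) = 7.36 dB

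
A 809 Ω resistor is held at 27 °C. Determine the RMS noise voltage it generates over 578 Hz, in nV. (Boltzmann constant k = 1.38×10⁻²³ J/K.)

T = 27 °C + 273.15 = 300.15 K
V_n = √(4kTRB)
4kTRB = 4 × 1.38×10⁻²³ × 300.15 × 8.09×10² × 5.78×10² = 7.75×10⁻¹⁵ V²
V_n = √(7.75×10⁻¹⁵) = 8.80×10⁻⁸ V = 88.0 nV

88.0 nV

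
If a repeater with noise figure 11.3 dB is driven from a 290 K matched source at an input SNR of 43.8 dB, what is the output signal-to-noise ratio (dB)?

By definition F = SNR_in/SNR_out, so in dB: SNR_out = SNR_in − NF
SNR_out = 43.8 − 11.3 = 32.5 dB

32.5 dB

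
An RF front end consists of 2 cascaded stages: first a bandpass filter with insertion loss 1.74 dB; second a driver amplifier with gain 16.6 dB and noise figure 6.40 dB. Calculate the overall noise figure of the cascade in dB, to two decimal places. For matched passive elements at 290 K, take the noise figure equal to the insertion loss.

8.14 dB

Convert to linear (a loss of L dB is a gain of −L dB): F_i = 10^(NF_i/10), G_i = 10^(G_i,dB/10)
  Stage 1: F_1 = 10^(1.74/10) = 1.493, G_1 = 10^(−1.74/10) = 0.6699
  Stage 2: F_2 = 10^(6.40/10) = 4.365, G_2 = 10^(16.6/10) = 45.71
Friis cascade:
  F = 1.493 + (4.365 − 1)/0.6699 = 6.516
NF = 10 log₁₀(6.516) = 8.14 dB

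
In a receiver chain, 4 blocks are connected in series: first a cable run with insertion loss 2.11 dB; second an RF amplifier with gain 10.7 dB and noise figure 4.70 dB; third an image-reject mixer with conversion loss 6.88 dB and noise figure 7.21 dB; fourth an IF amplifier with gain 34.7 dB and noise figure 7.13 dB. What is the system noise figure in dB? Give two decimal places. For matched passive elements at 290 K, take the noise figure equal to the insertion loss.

Convert to linear (a loss of L dB is a gain of −L dB): F_i = 10^(NF_i/10), G_i = 10^(G_i,dB/10)
  Stage 1: F_1 = 10^(2.11/10) = 1.626, G_1 = 10^(−2.11/10) = 0.6152
  Stage 2: F_2 = 10^(4.70/10) = 2.951, G_2 = 10^(10.7/10) = 11.75
  Stage 3: F_3 = 10^(7.21/10) = 5.260, G_3 = 10^(−6.88/10) = 0.2051
  Stage 4: F_4 = 10^(7.13/10) = 5.164, G_4 = 10^(34.7/10) = 2951
Friis cascade:
  F = 1.626 + (2.951 − 1)/0.6152 + (5.260 − 1)/7.228 + (5.164 − 1)/1.483 = 8.196
NF = 10 log₁₀(8.196) = 9.14 dB

9.14 dB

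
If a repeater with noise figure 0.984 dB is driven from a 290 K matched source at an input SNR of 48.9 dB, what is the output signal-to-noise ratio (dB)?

47.916 dB

By definition F = SNR_in/SNR_out, so in dB: SNR_out = SNR_in − NF
SNR_out = 48.9 − 0.984 = 47.916 dB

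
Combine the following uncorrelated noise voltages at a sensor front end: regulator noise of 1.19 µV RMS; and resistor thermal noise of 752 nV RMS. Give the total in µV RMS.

1.41 µV

Uncorrelated sources add in power (mean-square): V_tot = √(ΣV_i²)
V_tot = √[(1.19×10⁻⁶)² + (7.52×10⁻⁷)²] = 1.41×10⁻⁶ V = 1.41 µV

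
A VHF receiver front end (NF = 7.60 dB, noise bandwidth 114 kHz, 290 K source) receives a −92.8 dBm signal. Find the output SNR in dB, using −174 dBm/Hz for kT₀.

23.0 dB

Noise floor: N = −174 + 10 log₁₀(B) + NF
10 log₁₀(1.14×10⁵) = 50.57 dB
N = −174 + 50.57 + 7.60 = −115.83 dBm
SNR = P_sig − N = −92.8 − (−115.83) = 23.03 dB → 23.0 dB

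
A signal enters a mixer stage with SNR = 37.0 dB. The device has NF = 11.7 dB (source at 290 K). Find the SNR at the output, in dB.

By definition F = SNR_in/SNR_out, so in dB: SNR_out = SNR_in − NF
SNR_out = 37.0 − 11.7 = 25.3 dB

25.3 dB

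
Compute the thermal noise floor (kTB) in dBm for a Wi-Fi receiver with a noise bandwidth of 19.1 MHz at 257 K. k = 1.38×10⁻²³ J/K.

P_n = kTB = 1.38×10⁻²³ × 257 × 1.91×10⁷ = 6.77×10⁻¹⁴ W
In dBm: 10 log₁₀(6.77×10⁻¹⁴ / 10⁻³) = −101.7 dBm

−101.7 dBm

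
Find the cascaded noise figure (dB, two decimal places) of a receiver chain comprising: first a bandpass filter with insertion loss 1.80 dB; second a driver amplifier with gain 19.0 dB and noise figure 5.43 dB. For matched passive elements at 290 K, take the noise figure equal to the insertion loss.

7.23 dB

Convert to linear (a loss of L dB is a gain of −L dB): F_i = 10^(NF_i/10), G_i = 10^(G_i,dB/10)
  Stage 1: F_1 = 10^(1.80/10) = 1.514, G_1 = 10^(−1.80/10) = 0.6607
  Stage 2: F_2 = 10^(5.43/10) = 3.491, G_2 = 10^(19.0/10) = 79.43
Friis cascade:
  F = 1.514 + (3.491 − 1)/0.6607 = 5.284
NF = 10 log₁₀(5.284) = 7.23 dB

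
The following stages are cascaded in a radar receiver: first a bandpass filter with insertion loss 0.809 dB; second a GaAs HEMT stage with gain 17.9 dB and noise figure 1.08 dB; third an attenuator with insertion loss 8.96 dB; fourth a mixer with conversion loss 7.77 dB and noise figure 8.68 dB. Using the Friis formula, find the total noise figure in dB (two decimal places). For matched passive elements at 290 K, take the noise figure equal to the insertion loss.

4.25 dB

Convert to linear (a loss of L dB is a gain of −L dB): F_i = 10^(NF_i/10), G_i = 10^(G_i,dB/10)
  Stage 1: F_1 = 10^(0.809/10) = 1.205, G_1 = 10^(−0.809/10) = 0.8300
  Stage 2: F_2 = 10^(1.08/10) = 1.282, G_2 = 10^(17.9/10) = 61.66
  Stage 3: F_3 = 10^(8.96/10) = 7.870, G_3 = 10^(−8.96/10) = 0.1271
  Stage 4: F_4 = 10^(8.68/10) = 7.379, G_4 = 10^(−7.77/10) = 0.1671
Friis cascade:
  F = 1.205 + (1.282 − 1)/0.8300 + (7.870 − 1)/51.18 + (7.379 − 1)/6.503 = 2.660
NF = 10 log₁₀(2.660) = 4.25 dB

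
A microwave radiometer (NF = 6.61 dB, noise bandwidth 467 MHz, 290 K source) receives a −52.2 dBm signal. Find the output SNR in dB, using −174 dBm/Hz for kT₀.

Noise floor: N = −174 + 10 log₁₀(B) + NF
10 log₁₀(4.67×10⁸) = 86.69 dB
N = −174 + 86.69 + 6.61 = −80.70 dBm
SNR = P_sig − N = −52.2 − (−80.70) = 28.50 dB → 28.5 dB

28.5 dB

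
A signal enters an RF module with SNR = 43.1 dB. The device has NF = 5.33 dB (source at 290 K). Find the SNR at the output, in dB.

By definition F = SNR_in/SNR_out, so in dB: SNR_out = SNR_in − NF
SNR_out = 43.1 − 5.33 = 37.77 dB

37.77 dB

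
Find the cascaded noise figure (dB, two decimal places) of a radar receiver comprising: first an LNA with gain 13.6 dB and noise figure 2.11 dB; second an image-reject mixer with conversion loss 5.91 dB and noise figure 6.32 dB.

Convert to linear (a loss of L dB is a gain of −L dB): F_i = 10^(NF_i/10), G_i = 10^(G_i,dB/10)
  Stage 1: F_1 = 10^(2.11/10) = 1.626, G_1 = 10^(13.6/10) = 22.91
  Stage 2: F_2 = 10^(6.32/10) = 4.285, G_2 = 10^(−5.91/10) = 0.2564
Friis cascade:
  F = 1.626 + (4.285 − 1)/22.91 = 1.769
NF = 10 log₁₀(1.769) = 2.48 dB

2.48 dB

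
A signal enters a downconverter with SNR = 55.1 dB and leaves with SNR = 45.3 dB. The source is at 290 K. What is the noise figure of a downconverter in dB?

NF (dB) = SNR_in(dB) − SNR_out(dB) when the source is at T₀
NF = 55.1 − 45.3 = 9.8 dB

9.8 dB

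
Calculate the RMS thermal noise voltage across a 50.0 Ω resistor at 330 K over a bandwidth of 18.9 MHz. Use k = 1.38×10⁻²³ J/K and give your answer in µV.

4.15 µV

V_n = √(4kTRB)
4kTRB = 4 × 1.38×10⁻²³ × 330 × 5.00×10¹ × 1.89×10⁷ = 1.72×10⁻¹¹ V²
V_n = √(1.72×10⁻¹¹) = 4.15×10⁻⁶ V = 4.15 µV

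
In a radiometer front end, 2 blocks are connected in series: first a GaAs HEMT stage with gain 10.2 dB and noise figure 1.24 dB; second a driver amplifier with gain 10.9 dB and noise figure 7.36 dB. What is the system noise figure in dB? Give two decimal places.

2.44 dB

Convert to linear (a loss of L dB is a gain of −L dB): F_i = 10^(NF_i/10), G_i = 10^(G_i,dB/10)
  Stage 1: F_1 = 10^(1.24/10) = 1.330, G_1 = 10^(10.2/10) = 10.47
  Stage 2: F_2 = 10^(7.36/10) = 5.445, G_2 = 10^(10.9/10) = 12.30
Friis cascade:
  F = 1.330 + (5.445 − 1)/10.47 = 1.755
NF = 10 log₁₀(1.755) = 2.44 dB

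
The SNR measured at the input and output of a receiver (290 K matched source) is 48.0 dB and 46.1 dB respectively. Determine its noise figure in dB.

NF (dB) = SNR_in(dB) − SNR_out(dB) when the source is at T₀
NF = 48.0 − 46.1 = 1.9 dB

1.9 dB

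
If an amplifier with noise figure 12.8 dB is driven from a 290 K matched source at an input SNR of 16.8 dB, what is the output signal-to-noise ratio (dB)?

By definition F = SNR_in/SNR_out, so in dB: SNR_out = SNR_in − NF
SNR_out = 16.8 − 12.8 = 4.0 dB

4.0 dB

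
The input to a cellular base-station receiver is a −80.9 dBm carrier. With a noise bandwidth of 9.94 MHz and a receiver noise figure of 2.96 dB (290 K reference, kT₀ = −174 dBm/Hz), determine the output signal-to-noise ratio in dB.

Noise floor: N = −174 + 10 log₁₀(B) + NF
10 log₁₀(9.94×10⁶) = 69.97 dB
N = −174 + 69.97 + 2.96 = −101.07 dBm
SNR = P_sig − N = −80.9 − (−101.07) = 20.17 dB → 20.2 dB

20.2 dB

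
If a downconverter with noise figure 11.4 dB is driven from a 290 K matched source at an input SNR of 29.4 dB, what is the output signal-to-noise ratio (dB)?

18.0 dB

By definition F = SNR_in/SNR_out, so in dB: SNR_out = SNR_in − NF
SNR_out = 29.4 − 11.4 = 18.0 dB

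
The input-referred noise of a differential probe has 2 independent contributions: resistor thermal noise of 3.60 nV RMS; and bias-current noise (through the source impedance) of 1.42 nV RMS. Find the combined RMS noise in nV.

Uncorrelated sources add in power (mean-square): V_tot = √(ΣV_i²)
V_tot = √[(3.60×10⁻⁹)² + (1.42×10⁻⁹)²] = 3.87×10⁻⁹ V = 3.87 nV

3.87 nV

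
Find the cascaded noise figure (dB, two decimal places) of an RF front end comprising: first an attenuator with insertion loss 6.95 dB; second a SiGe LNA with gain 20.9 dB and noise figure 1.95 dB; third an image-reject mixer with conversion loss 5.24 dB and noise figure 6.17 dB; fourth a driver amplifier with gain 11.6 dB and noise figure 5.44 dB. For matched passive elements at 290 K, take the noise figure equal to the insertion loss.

9.15 dB

Convert to linear (a loss of L dB is a gain of −L dB): F_i = 10^(NF_i/10), G_i = 10^(G_i,dB/10)
  Stage 1: F_1 = 10^(6.95/10) = 4.955, G_1 = 10^(−6.95/10) = 0.2018
  Stage 2: F_2 = 10^(1.95/10) = 1.567, G_2 = 10^(20.9/10) = 123.0
  Stage 3: F_3 = 10^(6.17/10) = 4.140, G_3 = 10^(−5.24/10) = 0.2992
  Stage 4: F_4 = 10^(5.44/10) = 3.499, G_4 = 10^(11.6/10) = 14.45
Friis cascade:
  F = 4.955 + (1.567 − 1)/0.2018 + (4.140 − 1)/24.83 + (3.499 − 1)/7.430 = 8.225
NF = 10 log₁₀(8.225) = 9.15 dB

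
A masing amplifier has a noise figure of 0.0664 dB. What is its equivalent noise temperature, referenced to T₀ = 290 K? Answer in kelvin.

F = 10^(0.0664/10) = 1.01541
T_e = (F − 1)·T₀ = (1.01541 − 1) × 290 = 4.47 K

4.47 K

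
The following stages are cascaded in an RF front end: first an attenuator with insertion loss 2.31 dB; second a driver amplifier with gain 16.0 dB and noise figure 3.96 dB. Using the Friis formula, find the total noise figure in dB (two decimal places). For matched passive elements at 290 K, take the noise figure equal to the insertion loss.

Convert to linear (a loss of L dB is a gain of −L dB): F_i = 10^(NF_i/10), G_i = 10^(G_i,dB/10)
  Stage 1: F_1 = 10^(2.31/10) = 1.702, G_1 = 10^(−2.31/10) = 0.5875
  Stage 2: F_2 = 10^(3.96/10) = 2.489, G_2 = 10^(16.0/10) = 39.81
Friis cascade:
  F = 1.702 + (2.489 − 1)/0.5875 = 4.236
NF = 10 log₁₀(4.236) = 6.27 dB

6.27 dB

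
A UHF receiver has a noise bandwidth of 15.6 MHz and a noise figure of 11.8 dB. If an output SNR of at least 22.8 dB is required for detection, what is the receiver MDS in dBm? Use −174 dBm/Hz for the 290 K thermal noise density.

Sensitivity = −174 + 10 log₁₀(B) + NF + SNR_min
= −174 + 71.93 + 11.8 + 22.8
= −67.47 dBm → −67.5 dBm

−67.5 dBm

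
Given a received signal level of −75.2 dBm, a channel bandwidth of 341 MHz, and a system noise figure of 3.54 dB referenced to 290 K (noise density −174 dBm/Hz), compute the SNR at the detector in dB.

9.9 dB

Noise floor: N = −174 + 10 log₁₀(B) + NF
10 log₁₀(3.41×10⁸) = 85.33 dB
N = −174 + 85.33 + 3.54 = −85.13 dBm
SNR = P_sig − N = −75.2 − (−85.13) = 9.93 dB → 9.9 dB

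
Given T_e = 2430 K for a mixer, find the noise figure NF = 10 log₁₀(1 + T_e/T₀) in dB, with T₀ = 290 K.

F = 1 + T_e/T₀ = 1 + 2430/290 = 9.37931
NF = 10 log₁₀(9.37931) = 9.72 dB

9.72 dB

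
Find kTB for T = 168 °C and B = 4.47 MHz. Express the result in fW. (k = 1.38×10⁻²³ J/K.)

T = 168 °C + 273.15 = 441.15 K
P_n = kTB = 1.38×10⁻²³ × 441.15 × 4.47×10⁶ = 2.72×10⁻¹⁴ W = 27.2 fW

27.2 fW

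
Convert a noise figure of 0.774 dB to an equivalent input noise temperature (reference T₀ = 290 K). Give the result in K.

56.6 K

F = 10^(0.774/10) = 1.19509
T_e = (F − 1)·T₀ = (1.19509 − 1) × 290 = 56.6 K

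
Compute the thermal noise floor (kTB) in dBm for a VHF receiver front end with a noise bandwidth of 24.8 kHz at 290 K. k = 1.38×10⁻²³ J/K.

P_n = kTB = 1.38×10⁻²³ × 290 × 2.48×10⁴ = 9.92×10⁻¹⁷ W
In dBm: 10 log₁₀(9.92×10⁻¹⁷ / 10⁻³) = −130.0 dBm

−130.0 dBm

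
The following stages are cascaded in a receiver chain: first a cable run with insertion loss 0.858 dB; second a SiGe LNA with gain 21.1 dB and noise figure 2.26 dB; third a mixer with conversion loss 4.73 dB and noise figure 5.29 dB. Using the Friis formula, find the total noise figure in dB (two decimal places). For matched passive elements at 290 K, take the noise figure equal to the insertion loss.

Convert to linear (a loss of L dB is a gain of −L dB): F_i = 10^(NF_i/10), G_i = 10^(G_i,dB/10)
  Stage 1: F_1 = 10^(0.858/10) = 1.218, G_1 = 10^(−0.858/10) = 0.8207
  Stage 2: F_2 = 10^(2.26/10) = 1.683, G_2 = 10^(21.1/10) = 128.8
  Stage 3: F_3 = 10^(5.29/10) = 3.381, G_3 = 10^(−4.73/10) = 0.3365
Friis cascade:
  F = 1.218 + (1.683 − 1)/0.8207 + (3.381 − 1)/105.7 = 2.073
NF = 10 log₁₀(2.073) = 3.17 dB

3.17 dB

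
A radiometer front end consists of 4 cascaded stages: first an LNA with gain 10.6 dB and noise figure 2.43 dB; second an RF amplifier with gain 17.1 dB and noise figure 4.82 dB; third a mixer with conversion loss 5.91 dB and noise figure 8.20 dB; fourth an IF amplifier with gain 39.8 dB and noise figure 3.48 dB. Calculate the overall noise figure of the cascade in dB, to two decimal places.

2.89 dB

Convert to linear (a loss of L dB is a gain of −L dB): F_i = 10^(NF_i/10), G_i = 10^(G_i,dB/10)
  Stage 1: F_1 = 10^(2.43/10) = 1.750, G_1 = 10^(10.6/10) = 11.48
  Stage 2: F_2 = 10^(4.82/10) = 3.034, G_2 = 10^(17.1/10) = 51.29
  Stage 3: F_3 = 10^(8.20/10) = 6.607, G_3 = 10^(−5.91/10) = 0.2564
  Stage 4: F_4 = 10^(3.48/10) = 2.228, G_4 = 10^(39.8/10) = 9550
Friis cascade:
  F = 1.750 + (3.034 − 1)/11.48 + (6.607 − 1)/588.8 + (2.228 − 1)/151.0 = 1.945
NF = 10 log₁₀(1.945) = 2.89 dB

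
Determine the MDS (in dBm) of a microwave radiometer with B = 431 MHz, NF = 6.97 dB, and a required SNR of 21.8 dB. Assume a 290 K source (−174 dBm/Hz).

−58.9 dBm

Sensitivity = −174 + 10 log₁₀(B) + NF + SNR_min
= −174 + 86.34 + 6.97 + 21.8
= −58.89 dBm → −58.9 dBm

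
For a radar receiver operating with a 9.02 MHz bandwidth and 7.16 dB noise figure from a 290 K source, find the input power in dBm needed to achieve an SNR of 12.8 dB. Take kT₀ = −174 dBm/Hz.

Sensitivity = −174 + 10 log₁₀(B) + NF + SNR_min
= −174 + 69.55 + 7.16 + 12.8
= −84.49 dBm → −84.5 dBm

−84.5 dBm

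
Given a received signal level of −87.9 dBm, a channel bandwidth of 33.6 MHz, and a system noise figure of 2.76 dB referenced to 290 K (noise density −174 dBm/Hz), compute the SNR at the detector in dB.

Noise floor: N = −174 + 10 log₁₀(B) + NF
10 log₁₀(3.36×10⁷) = 75.26 dB
N = −174 + 75.26 + 2.76 = −95.98 dBm
SNR = P_sig − N = −87.9 − (−95.98) = 8.08 dB → 8.1 dB

8.1 dB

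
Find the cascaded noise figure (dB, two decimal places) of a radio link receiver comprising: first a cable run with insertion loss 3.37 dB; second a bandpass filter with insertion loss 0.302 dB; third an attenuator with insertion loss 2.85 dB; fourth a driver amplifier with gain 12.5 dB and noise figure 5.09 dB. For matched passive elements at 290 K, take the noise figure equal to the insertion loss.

Convert to linear (a loss of L dB is a gain of −L dB): F_i = 10^(NF_i/10), G_i = 10^(G_i,dB/10)
  Stage 1: F_1 = 10^(3.37/10) = 2.173, G_1 = 10^(−3.37/10) = 0.4603
  Stage 2: F_2 = 10^(0.302/10) = 1.072, G_2 = 10^(−0.302/10) = 0.9328
  Stage 3: F_3 = 10^(2.85/10) = 1.928, G_3 = 10^(−2.85/10) = 0.5188
  Stage 4: F_4 = 10^(5.09/10) = 3.228, G_4 = 10^(12.5/10) = 17.78
Friis cascade:
  F = 2.173 + (1.072 − 1)/0.4603 + (1.928 − 1)/0.4293 + (3.228 − 1)/0.2227 = 14.49
NF = 10 log₁₀(14.49) = 11.61 dB

11.61 dB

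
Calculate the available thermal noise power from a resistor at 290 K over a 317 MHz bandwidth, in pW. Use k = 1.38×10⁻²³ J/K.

1.27 pW

P_n = kTB = 1.38×10⁻²³ × 290 × 3.17×10⁸ = 1.27×10⁻¹² W = 1.27 pW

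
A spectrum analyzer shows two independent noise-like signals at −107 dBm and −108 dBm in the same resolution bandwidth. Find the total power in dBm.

−104.5 dBm

Convert to linear, add, convert back:
P₁ = 2.00×10⁻¹⁴ W, P₂ = 1.58×10⁻¹⁴ W
P_tot = 3.58×10⁻¹⁴ W → 10 log₁₀(P_tot / 10⁻³) = −104.5 dBm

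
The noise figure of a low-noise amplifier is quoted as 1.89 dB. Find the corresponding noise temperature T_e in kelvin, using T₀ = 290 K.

F = 10^(1.89/10) = 1.54525
T_e = (F − 1)·T₀ = (1.54525 − 1) × 290 = 158 K

158 K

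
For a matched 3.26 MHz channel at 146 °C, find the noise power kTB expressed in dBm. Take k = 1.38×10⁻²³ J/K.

−107.2 dBm

T = 146 °C + 273.15 = 419.15 K
P_n = kTB = 1.38×10⁻²³ × 419.15 × 3.26×10⁶ = 1.89×10⁻¹⁴ W
In dBm: 10 log₁₀(1.89×10⁻¹⁴ / 10⁻³) = −107.2 dBm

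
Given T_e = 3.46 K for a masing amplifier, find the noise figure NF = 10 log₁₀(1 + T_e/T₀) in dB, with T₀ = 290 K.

0.052 dB

F = 1 + T_e/T₀ = 1 + 3.46/290 = 1.01193
NF = 10 log₁₀(1.01193) = 0.052 dB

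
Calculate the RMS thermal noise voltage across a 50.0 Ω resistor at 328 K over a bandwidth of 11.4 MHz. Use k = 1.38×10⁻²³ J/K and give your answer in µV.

V_n = √(4kTRB)
4kTRB = 4 × 1.38×10⁻²³ × 328 × 5.00×10¹ × 1.14×10⁷ = 1.03×10⁻¹¹ V²
V_n = √(1.03×10⁻¹¹) = 3.21×10⁻⁶ V = 3.21 µV

3.21 µV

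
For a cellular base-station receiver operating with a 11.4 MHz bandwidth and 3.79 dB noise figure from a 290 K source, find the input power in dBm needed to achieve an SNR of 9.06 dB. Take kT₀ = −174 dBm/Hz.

Sensitivity = −174 + 10 log₁₀(B) + NF + SNR_min
= −174 + 70.57 + 3.79 + 9.06
= −90.58 dBm → −90.6 dBm

−90.6 dBm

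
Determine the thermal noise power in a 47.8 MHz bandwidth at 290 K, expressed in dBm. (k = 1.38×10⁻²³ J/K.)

P_n = kTB = 1.38×10⁻²³ × 290 × 4.78×10⁷ = 1.91×10⁻¹³ W
In dBm: 10 log₁₀(1.91×10⁻¹³ / 10⁻³) = −97.2 dBm

−97.2 dBm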